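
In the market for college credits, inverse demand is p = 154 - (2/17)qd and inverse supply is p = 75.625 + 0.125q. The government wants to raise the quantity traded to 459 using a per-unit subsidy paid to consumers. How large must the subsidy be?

At q = 459, from the demand curve buyers pay pb = 154 − (2/17)·459 = 100; from the supply curve sellers need ps = 75.625 + 0.125·459 = 133.
The subsidy must fill the gap: s = ps − pb = 133 − 100 = 33.

Required subsidy s = 33 per unit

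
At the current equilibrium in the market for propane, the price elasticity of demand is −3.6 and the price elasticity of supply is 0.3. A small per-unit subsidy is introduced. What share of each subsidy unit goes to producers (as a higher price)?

For a small subsidy around the equilibrium, the benefit split depends on the relative slopes, which at a point are proportional to the elasticities.
Buyer share = εs/(εs + |εd|) = 0.3/(0.3 + 3.6) = 1/13; seller share = |εd|/(εs + |εd|) = 12/13.
So producers capture 12/13 of the subsidy.

Producer share = 12/13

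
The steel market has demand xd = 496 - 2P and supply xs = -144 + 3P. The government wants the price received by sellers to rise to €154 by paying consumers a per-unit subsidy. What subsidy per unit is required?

At a seller price of 154, quantity supplied is -144 + 3·154 = 318.
Buyers absorb 318 only when they pay Pb with 496 − 2·Pb = 318, i.e. Pb = 89.
s = Ps − Pb = 154 − 89 = 65.

Required subsidy s = €65 per unit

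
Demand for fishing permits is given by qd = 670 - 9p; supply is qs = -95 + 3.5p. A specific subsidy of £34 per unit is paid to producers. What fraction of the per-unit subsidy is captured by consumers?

Pre-subsidy: 670 - 9p = -95 + 3.5p gives p* = 61.2, q* = 119.2.
With the subsidy, sellers receive ps = pb + 34 for each unit, where pb is the price buyers pay.
Supply in terms of pb becomes qs = -95 + 3.5(pb + 34) = 24 + 3.5pb. Setting this equal to demand: 670 - 9pb = 24 + 3.5pb, so pb = 51.68.
Sellers receive ps = 51.68 + 34 = 85.68; q' = 670 − 9·51.68 = 204.88.
Buyers' price falls by p* − pb = 61.2 − 51.68 = 9.52; sellers' price rises by ps − p* = 85.68 − 61.2 = 24.48.
So consumers capture 9.52/34 = 0.28 of each unit of subsidy.

Consumer share = 0.28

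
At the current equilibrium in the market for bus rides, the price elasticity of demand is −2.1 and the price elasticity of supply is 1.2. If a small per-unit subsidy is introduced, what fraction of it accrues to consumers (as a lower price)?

For a small subsidy around the equilibrium, the benefit split depends on the relative slopes, which at a point are proportional to the elasticities.
Buyer share = εs/(εs + |εd|) = 1.2/(1.2 + 2.1) = 4/11; seller share = |εd|/(εs + |εd|) = 7/11.

Consumer share = 4/11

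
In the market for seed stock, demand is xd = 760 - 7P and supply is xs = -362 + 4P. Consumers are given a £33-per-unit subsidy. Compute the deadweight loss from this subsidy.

Deadweight loss = £1386

Pre-subsidy: 760 - 7P = -362 + 4P gives P* = 102, x* = 46.
With the rebate, buyers effectively pay Pb = Ps − 33, where Ps is the price sellers receive.
Demand in terms of Ps becomes xd = 760 − 7(Ps − 33) = 991 - 7Ps. Setting this equal to supply: 991 - 7Ps = -362 + 4Ps, so Ps = 123.
Buyers pay Pb = 123 − 33 = 90; x' = -362 + 4·123 = 130.
The subsidy expands output by 130 − 46 = 84 past the efficient level; on those units the gap between marginal cost and willingness to pay runs from 0 up to 33.
DWL = ½ × 33 × 84 = 1386.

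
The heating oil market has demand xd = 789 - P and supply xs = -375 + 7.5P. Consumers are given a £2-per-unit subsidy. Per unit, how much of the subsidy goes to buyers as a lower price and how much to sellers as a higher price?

Buyers gain 30/17 per unit; sellers gain 4/17 per unit

Pre-subsidy: 789 - P = -375 + 7.5P gives P* = 2328/17, x* = 11085/17.
With the rebate, buyers effectively pay Pb = Ps − 2, where Ps is the price sellers receive.
Demand in terms of Ps becomes xd = 789 − 1(Ps − 2) = 791 - Ps. Setting this equal to supply: 791 - Ps = -375 + 7.5Ps, so Ps = 2332/17.
Buyers pay Pb = 2332/17 − 2 = 2298/17; x' = -375 + 7.5·(2332/17) = 11115/17.
Buyers' price falls by P* − Pb = 2328/17 − 2298/17 = 30/17; sellers' price rises by Ps − P* = 2332/17 − 2328/17 = 4/17.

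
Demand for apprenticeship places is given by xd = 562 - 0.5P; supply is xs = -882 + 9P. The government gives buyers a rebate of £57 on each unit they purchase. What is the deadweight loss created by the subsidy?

Deadweight loss = £769.5

Pre-subsidy: 562 - 0.5P = -882 + 9P gives P* = 152, x* = 486.
With the rebate, buyers effectively pay Pb = Ps − 57, where Ps is the price sellers receive.
Demand in terms of Ps becomes xd = 562 − 0.5(Ps − 57) = 590.5 - 0.5Ps. Setting this equal to supply: 590.5 - 0.5Ps = -882 + 9Ps, so Ps = 155.
Buyers pay Pb = 155 − 57 = 98; x' = -882 + 9·155 = 513.
The subsidy expands output by 513 − 486 = 27 past the efficient level; on those units the gap between marginal cost and willingness to pay runs from 0 up to 57.
DWL = ½ × 57 × 27 = 769.5.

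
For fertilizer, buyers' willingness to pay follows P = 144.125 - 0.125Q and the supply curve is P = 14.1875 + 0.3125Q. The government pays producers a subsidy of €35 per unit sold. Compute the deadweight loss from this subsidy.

Deadweight loss = €1400

Pre-subsidy: 144.125 - 0.125Q = 14.1875 + 0.3125Q gives Q* = 297 and P* = 107.
With the subsidy, sellers receive Ps = Pb + 35 for each unit, where Pb is the price buyers pay.
On the curves, Pb = 144.125 - 0.125Q and Ps = 14.1875 + 0.3125Q; the wedge Ps − Pb = 35 gives 14.1875 + 0.3125Q − (144.125 - 0.125Q) = 35, so Q' = 377.
Then Pb = 144.125 − 0.125·377 = 97 and Ps = 14.1875 + 0.3125·377 = 132.
The subsidy expands output by 377 − 297 = 80 past the efficient level; on those units the gap between marginal cost and willingness to pay runs from 0 up to 35.
DWL = ½ × 35 × 80 = 1400.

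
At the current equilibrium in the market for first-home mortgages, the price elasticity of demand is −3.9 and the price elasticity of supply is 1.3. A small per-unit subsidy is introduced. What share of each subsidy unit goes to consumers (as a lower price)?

For a small subsidy around the equilibrium, the benefit split depends on the relative slopes, which at a point are proportional to the elasticities.
Buyer share = εs/(εs + |εd|) = 1.3/(1.3 + 3.9) = 0.25; seller share = |εd|/(εs + |εd|) = 0.75.

Consumer share = 0.25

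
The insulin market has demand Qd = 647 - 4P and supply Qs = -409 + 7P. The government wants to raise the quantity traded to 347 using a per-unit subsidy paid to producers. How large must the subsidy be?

At Q = 347, invert demand for the buyer price: Pb = (647 − 347)/4 = 75; invert supply for the seller price: Ps = (347 − (-409))/7 = 108.
The subsidy must fill the gap: s = Ps − Pb = 108 − 75 = 33.

Required subsidy s = 33 per unit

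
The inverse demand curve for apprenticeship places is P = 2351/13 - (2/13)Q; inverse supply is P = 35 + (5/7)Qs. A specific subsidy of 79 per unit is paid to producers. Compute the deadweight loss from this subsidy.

Deadweight loss = 3594.5

Pre-subsidy: 2351/13 - (2/13)Q = 35 + (5/7)Q gives Q* = 168 and P* = 155.
With the subsidy, sellers receive Ps = Pb + 79 for each unit, where Pb is the price buyers pay.
On the curves, Pb = 2351/13 - (2/13)Q and Ps = 35 + (5/7)Q; the wedge Ps − Pb = 79 gives 35 + (5/7)Q − (2351/13 - (2/13)Q) = 79, so Q' = 259.
Then Pb = 2351/13 − (2/13)·259 = 141 and Ps = 35 + (5/7)·259 = 220.
The subsidy expands output by 259 − 168 = 91 past the efficient level; on those units the gap between marginal cost and willingness to pay runs from 0 up to 79.
DWL = ½ × 79 × 91 = 3594.5.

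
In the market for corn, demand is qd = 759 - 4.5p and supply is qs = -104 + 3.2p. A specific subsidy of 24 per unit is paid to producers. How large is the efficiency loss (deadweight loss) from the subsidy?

Deadweight loss = 41472/77

Pre-subsidy: 759 - 4.5p = -104 + 3.2p gives p* = 8630/77, q* = 19608/77.
With the subsidy, sellers receive ps = pb + 24 for each unit, where pb is the price buyers pay.
Supply in terms of pb becomes qs = -104 + 3.2(pb + 24) = -27.2 + 3.2pb. Setting this equal to demand: 759 - 4.5pb = -27.2 + 3.2pb, so pb = 7862/77.
Sellers receive ps = 7862/77 + 24 = 9710/77; q' = 759 − 4.5·(7862/77) = 23064/77.
The subsidy expands output by 23064/77 − 19608/77 = 3456/77 past the efficient level; on those units the gap between marginal cost and willingness to pay runs from 0 up to 24.
DWL = ½ × 24 × 3456/77 = 41472/77.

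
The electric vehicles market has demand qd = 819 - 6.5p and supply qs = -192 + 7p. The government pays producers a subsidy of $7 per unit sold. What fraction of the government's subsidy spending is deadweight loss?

DWL / government spending = 49/1478

Pre-subsidy: 819 - 6.5p = -192 + 7p gives p* = 674/9, q* = 2990/9.
With the subsidy, sellers receive ps = pb + 7 for each unit, where pb is the price buyers pay.
Supply in terms of pb becomes qs = -192 + 7(pb + 7) = -143 + 7pb. Setting this equal to demand: 819 - 6.5pb = -143 + 7pb, so pb = 1924/27.
Sellers receive ps = 1924/27 + 7 = 2113/27; q' = 819 − 6.5·(1924/27) = 9607/27.
ΔCS = ½(2990/9 + 9607/27)(674/9 − 1924/27) = 910273/729; ΔPS = ½(2990/9 + 9607/27)(2113/27 − 674/9) = 1690507/1458.
Government spending = 7 × 9607/27 = 67249/27.
DWL = ½ × 7 × (9607/27 − 2990/9) = 4459/54; fraction = (4459/54) / (67249/27) = 49/1478.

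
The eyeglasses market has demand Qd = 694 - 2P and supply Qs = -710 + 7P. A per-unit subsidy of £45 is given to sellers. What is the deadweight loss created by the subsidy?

Pre-subsidy: 694 - 2P = -710 + 7P gives P* = 156, Q* = 382.
With the subsidy, sellers receive Ps = Pb + 45 for each unit, where Pb is the price buyers pay.
Supply in terms of Pb becomes Qs = -710 + 7(Pb + 45) = -395 + 7Pb. Setting this equal to demand: 694 - 2Pb = -395 + 7Pb, so Pb = 121.
Sellers receive Ps = 121 + 45 = 166; Q' = 694 − 2·121 = 452.
The subsidy expands output by 452 − 382 = 70 past the efficient level; on those units the gap between marginal cost and willingness to pay runs from 0 up to 45.
DWL = ½ × 45 × 70 = 1575.

Deadweight loss = £1575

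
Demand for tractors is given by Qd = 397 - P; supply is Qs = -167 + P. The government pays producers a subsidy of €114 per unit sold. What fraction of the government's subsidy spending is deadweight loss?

DWL / government spending = 57/344

Pre-subsidy: 397 - P = -167 + P gives P* = 282, Q* = 115.
With the subsidy, sellers receive Ps = Pb + 114 for each unit, where Pb is the price buyers pay.
Supply in terms of Pb becomes Qs = -167 + 1(Pb + 114) = -53 + Pb. Setting this equal to demand: 397 - Pb = -53 + Pb, so Pb = 225.
Sellers receive Ps = 225 + 114 = 339; Q' = 397 − 1·225 = 172.
ΔCS = ½(115 + 172)(282 − 225) = 8179.5; ΔPS = ½(115 + 172)(339 − 282) = 8179.5.
Government spending = 114 × 172 = 19608.
DWL = ½ × 114 × (172 − 115) = 3249; fraction = 3249 / 19608 = 57/344.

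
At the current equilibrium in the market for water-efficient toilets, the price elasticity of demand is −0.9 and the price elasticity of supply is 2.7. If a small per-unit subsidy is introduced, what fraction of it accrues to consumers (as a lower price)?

Consumer share = 0.75

For a small subsidy around the equilibrium, the benefit split depends on the relative slopes, which at a point are proportional to the elasticities.
Buyer share = εs/(εs + |εd|) = 2.7/(2.7 + 0.9) = 0.75; seller share = |εd|/(εs + |εd|) = 0.25.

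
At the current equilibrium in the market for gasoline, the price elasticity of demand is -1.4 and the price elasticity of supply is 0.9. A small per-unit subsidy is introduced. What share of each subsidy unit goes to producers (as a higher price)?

For a small subsidy around the equilibrium, the benefit split depends on the relative slopes, which at a point are proportional to the elasticities.
Buyer share = εs/(εs + |εd|) = 0.9/(0.9 + 1.4) = 9/23; seller share = |εd|/(εs + |εd|) = 14/23.
So producers capture 14/23 of the subsidy.

Producer share = 14/23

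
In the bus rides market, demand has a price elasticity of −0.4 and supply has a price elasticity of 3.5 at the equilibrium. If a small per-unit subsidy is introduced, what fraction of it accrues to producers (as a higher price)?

Producer share = 4/39

For a small subsidy around the equilibrium, the benefit split depends on the relative slopes, which at a point are proportional to the elasticities.
Buyer share = εs/(εs + |εd|) = 3.5/(3.5 + 0.4) = 35/39; seller share = |εd|/(εs + |εd|) = 4/39.
So producers capture 4/39 of the subsidy.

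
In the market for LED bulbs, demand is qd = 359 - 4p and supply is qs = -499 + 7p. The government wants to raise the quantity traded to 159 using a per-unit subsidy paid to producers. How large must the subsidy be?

At q = 159, invert demand for the buyer price: pb = (359 − 159)/4 = 50; invert supply for the seller price: ps = (159 − (-499))/7 = 94.
The subsidy must fill the gap: s = ps − pb = 94 − 50 = 44.

Required subsidy s = 44 per unit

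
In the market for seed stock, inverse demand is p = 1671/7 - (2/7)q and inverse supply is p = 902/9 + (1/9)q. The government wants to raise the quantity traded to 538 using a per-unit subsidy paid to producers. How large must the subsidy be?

Required subsidy s = 75 per unit

At q = 538, from the demand curve buyers pay pb = 1671/7 − (2/7)·538 = 85; from the supply curve sellers need ps = 902/9 + (1/9)·538 = 160.
The subsidy must fill the gap: s = ps − pb = 160 − 85 = 75.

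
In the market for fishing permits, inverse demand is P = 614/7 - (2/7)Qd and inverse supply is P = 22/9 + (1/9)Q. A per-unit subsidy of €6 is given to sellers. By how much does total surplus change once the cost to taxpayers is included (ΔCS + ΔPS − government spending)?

Pre-subsidy: 614/7 - (2/7)Q = 22/9 + (1/9)Q gives Q* = 214.88 and P* = 26.32.
With the subsidy, sellers receive Ps = Pb + 6 for each unit, where Pb is the price buyers pay.
On the curves, Pb = 614/7 - (2/7)Q and Ps = 22/9 + (1/9)Q; the wedge Ps − Pb = 6 gives 22/9 + (1/9)Q − (614/7 - (2/7)Q) = 6, so Q' = 230.
Then Pb = 614/7 − (2/7)·230 = 22 and Ps = 22/9 + (1/9)·230 = 28.
ΔCS = ½(214.88 + 230)(26.32 − 22) = 960.9408; ΔPS = ½(214.88 + 230)(28 − 26.32) = 373.6992.
Government spending = 6 × 230 = 1380.
Net change = 960.9408 + 373.6992 − 1380 = -45.36. The loss equals the DWL triangle ½·6·15.12.

Net change in total surplus = -€45.36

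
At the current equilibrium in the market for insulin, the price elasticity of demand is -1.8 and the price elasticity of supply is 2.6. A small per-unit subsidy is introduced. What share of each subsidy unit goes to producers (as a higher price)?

For a small subsidy around the equilibrium, the benefit split depends on the relative slopes, which at a point are proportional to the elasticities.
Buyer share = εs/(εs + |εd|) = 2.6/(2.6 + 1.8) = 13/22; seller share = |εd|/(εs + |εd|) = 9/22.
So producers capture 9/22 of the subsidy.

Producer share = 9/22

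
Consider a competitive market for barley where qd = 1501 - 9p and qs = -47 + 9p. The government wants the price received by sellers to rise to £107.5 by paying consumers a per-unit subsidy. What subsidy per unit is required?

Required subsidy s = £43 per unit

At a seller price of 107.5, quantity supplied is -47 + 9·107.5 = 920.5.
Buyers absorb 920.5 only when they pay pb with 1501 − 9·pb = 920.5, i.e. pb = 64.5.
s = ps − pb = 107.5 − 64.5 = 43.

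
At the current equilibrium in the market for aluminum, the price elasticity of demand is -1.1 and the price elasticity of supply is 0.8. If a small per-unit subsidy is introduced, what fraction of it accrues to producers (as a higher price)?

For a small subsidy around the equilibrium, the benefit split depends on the relative slopes, which at a point are proportional to the elasticities.
Buyer share = εs/(εs + |εd|) = 0.8/(0.8 + 1.1) = 8/19; seller share = |εd|/(εs + |εd|) = 11/19.
So producers capture 11/19 of the subsidy.

Producer share = 11/19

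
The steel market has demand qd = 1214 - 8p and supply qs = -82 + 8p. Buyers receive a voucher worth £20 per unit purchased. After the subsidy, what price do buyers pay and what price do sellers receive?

Buyers pay £71; sellers receive £91

Pre-subsidy: 1214 - 8p = -82 + 8p gives p* = 81, q* = 566.
With the rebate, buyers effectively pay pb = ps − 20, where ps is the price sellers receive.
Demand in terms of ps becomes qd = 1214 − 8(ps − 20) = 1374 - 8ps. Setting this equal to supply: 1374 - 8ps = -82 + 8ps, so ps = 91.
Buyers pay pb = 91 − 20 = 71; q' = -82 + 8·91 = 646.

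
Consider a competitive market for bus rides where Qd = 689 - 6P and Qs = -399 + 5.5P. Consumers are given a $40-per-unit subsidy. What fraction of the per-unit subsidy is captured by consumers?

Consumer share = 11/23

Pre-subsidy: 689 - 6P = -399 + 5.5P gives P* = 2176/23, Q* = 2791/23.
With the rebate, buyers effectively pay Pb = Ps − 40, where Ps is the price sellers receive.
Demand in terms of Ps becomes Qd = 689 − 6(Ps − 40) = 929 - 6Ps. Setting this equal to supply: 929 - 6Ps = -399 + 5.5Ps, so Ps = 2656/23.
Buyers pay Pb = 2656/23 − 40 = 1736/23; Q' = -399 + 5.5·(2656/23) = 5431/23.
Buyers' price falls by P* − Pb = 2176/23 − 1736/23 = 440/23; sellers' price rises by Ps − P* = 2656/23 − 2176/23 = 480/23.
So consumers capture (440/23)/40 = 11/23 of each unit of subsidy.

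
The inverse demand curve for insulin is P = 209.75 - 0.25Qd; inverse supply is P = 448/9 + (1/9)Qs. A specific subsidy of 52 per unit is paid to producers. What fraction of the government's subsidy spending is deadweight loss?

Pre-subsidy: 209.75 - 0.25Q = 448/9 + (1/9)Q gives Q* = 443 and P* = 99.
With the subsidy, sellers receive Ps = Pb + 52 for each unit, where Pb is the price buyers pay.
On the curves, Pb = 209.75 - 0.25Q and Ps = 448/9 + (1/9)Q; the wedge Ps − Pb = 52 gives 448/9 + (1/9)Q − (209.75 - 0.25Q) = 52, so Q' = 587.
Then Pb = 209.75 − 0.25·587 = 63 and Ps = 448/9 + (1/9)·587 = 115.
ΔCS = ½(443 + 587)(99 − 63) = 18540; ΔPS = ½(443 + 587)(115 − 99) = 8240.
Government spending = 52 × 587 = 30524.
DWL = ½ × 52 × (587 − 443) = 3744; fraction = 3744 / 30524 = 72/587.

DWL / government spending = 72/587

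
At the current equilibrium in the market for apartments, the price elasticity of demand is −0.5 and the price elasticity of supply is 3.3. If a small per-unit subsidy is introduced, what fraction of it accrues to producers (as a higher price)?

Producer share = 5/38

For a small subsidy around the equilibrium, the benefit split depends on the relative slopes, which at a point are proportional to the elasticities.
Buyer share = εs/(εs + |εd|) = 3.3/(3.3 + 0.5) = 33/38; seller share = |εd|/(εs + |εd|) = 5/38.
So producers capture 5/38 of the subsidy.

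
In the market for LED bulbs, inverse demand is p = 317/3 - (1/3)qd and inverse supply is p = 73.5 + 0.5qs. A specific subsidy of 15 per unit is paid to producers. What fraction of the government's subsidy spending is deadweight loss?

DWL / government spending = 45/283

Pre-subsidy: 317/3 - (1/3)q = 73.5 + 0.5q gives q* = 38.6 and p* = 92.8.
With the subsidy, sellers receive ps = pb + 15 for each unit, where pb is the price buyers pay.
On the curves, pb = 317/3 - (1/3)q and ps = 73.5 + 0.5q; the wedge ps − pb = 15 gives 73.5 + 0.5q − (317/3 - (1/3)q) = 15, so q' = 56.6.
Then pb = 317/3 − (1/3)·56.6 = 86.8 and ps = 73.5 + 0.5·56.6 = 101.8.
ΔCS = ½(38.6 + 56.6)(92.8 − 86.8) = 285.6; ΔPS = ½(38.6 + 56.6)(101.8 − 92.8) = 428.4.
Government spending = 15 × 56.6 = 849.
DWL = ½ × 15 × (56.6 − 38.6) = 135; fraction = 135 / 849 = 45/283.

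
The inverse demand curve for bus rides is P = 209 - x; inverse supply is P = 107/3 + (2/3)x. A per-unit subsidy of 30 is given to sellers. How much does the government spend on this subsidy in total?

Pre-subsidy: 209 - x = 107/3 + (2/3)x gives x* = 104 and P* = 105.
With the subsidy, sellers receive Ps = Pb + 30 for each unit, where Pb is the price buyers pay.
On the curves, Pb = 209 - x and Ps = 107/3 + (2/3)x; the wedge Ps − Pb = 30 gives 107/3 + (2/3)x − (209 - x) = 30, so x' = 122.
Then Pb = 209 − 1·122 = 87 and Ps = 107/3 + (2/3)·122 = 117.
Government outlay = subsidy × quantity = 30 × 122 = 3660.

Government cost = 3660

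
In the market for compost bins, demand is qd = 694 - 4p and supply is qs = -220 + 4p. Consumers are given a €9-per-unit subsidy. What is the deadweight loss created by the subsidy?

Deadweight loss = €81

Pre-subsidy: 694 - 4p = -220 + 4p gives p* = 114.25, q* = 237.
With the rebate, buyers effectively pay pb = ps − 9, where ps is the price sellers receive.
Demand in terms of ps becomes qd = 694 − 4(ps − 9) = 730 - 4ps. Setting this equal to supply: 730 - 4ps = -220 + 4ps, so ps = 118.75.
Buyers pay pb = 118.75 − 9 = 109.75; q' = -220 + 4·118.75 = 255.
The subsidy expands output by 255 − 237 = 18 past the efficient level; on those units the gap between marginal cost and willingness to pay runs from 0 up to 9.
DWL = ½ × 9 × 18 = 81.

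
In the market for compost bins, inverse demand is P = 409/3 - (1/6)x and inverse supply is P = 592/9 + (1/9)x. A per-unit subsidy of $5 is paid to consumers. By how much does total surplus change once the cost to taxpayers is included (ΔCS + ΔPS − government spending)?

Pre-subsidy: 409/3 - (1/6)x = 592/9 + (1/9)x gives x* = 254 and P* = 94.
With the rebate, buyers effectively pay Pb = Ps − 5, where Ps is the price sellers receive.
On the curves, Pb = 409/3 - (1/6)x and Ps = 592/9 + (1/9)x; the wedge Ps − Pb = 5 gives 592/9 + (1/9)x − (409/3 - (1/6)x) = 5, so x' = 272.
Then Pb = 409/3 − (1/6)·272 = 91 and Ps = 592/9 + (1/9)·272 = 96.
ΔCS = ½(254 + 272)(94 − 91) = 789; ΔPS = ½(254 + 272)(96 − 94) = 526.
Government spending = 5 × 272 = 1360.
Net change = 789 + 526 − 1360 = -45. The loss equals the DWL triangle ½·5·18.

Net change in total surplus = -$45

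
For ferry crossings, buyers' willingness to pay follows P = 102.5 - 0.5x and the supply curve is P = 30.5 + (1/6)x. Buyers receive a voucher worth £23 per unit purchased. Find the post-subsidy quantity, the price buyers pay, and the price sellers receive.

Pre-subsidy: 102.5 - 0.5x = 30.5 + (1/6)x gives x* = 108 and P* = 48.5.
With the rebate, buyers effectively pay Pb = Ps − 23, where Ps is the price sellers receive.
On the curves, Pb = 102.5 - 0.5x and Ps = 30.5 + (1/6)x; the wedge Ps − Pb = 23 gives 30.5 + (1/6)x − (102.5 - 0.5x) = 23, so x' = 142.5.
Then Pb = 102.5 − 0.5·142.5 = 31.25 and Ps = 30.5 + (1/6)·142.5 = 54.25.

x' = 142.5; buyers pay £31.25; sellers receive £54.25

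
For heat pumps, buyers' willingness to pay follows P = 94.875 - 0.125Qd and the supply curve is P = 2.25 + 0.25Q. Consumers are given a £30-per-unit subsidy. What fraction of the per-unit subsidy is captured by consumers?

Consumer share = 1/3

Pre-subsidy: 94.875 - 0.125Q = 2.25 + 0.25Q gives Q* = 247 and P* = 64.
With the rebate, buyers effectively pay Pb = Ps − 30, where Ps is the price sellers receive.
On the curves, Pb = 94.875 - 0.125Q and Ps = 2.25 + 0.25Q; the wedge Ps − Pb = 30 gives 2.25 + 0.25Q − (94.875 - 0.125Q) = 30, so Q' = 327.
Then Pb = 94.875 − 0.125·327 = 54 and Ps = 2.25 + 0.25·327 = 84.
Buyers' price falls by P* − Pb = 64 − 54 = 10; sellers' price rises by Ps − P* = 84 − 64 = 20.
So consumers capture 10/30 = 1/3 of each unit of subsidy.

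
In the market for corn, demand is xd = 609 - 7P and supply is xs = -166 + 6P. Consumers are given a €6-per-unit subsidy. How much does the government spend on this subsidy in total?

Pre-subsidy: 609 - 7P = -166 + 6P gives P* = 775/13, x* = 2492/13.
With the rebate, buyers effectively pay Pb = Ps − 6, where Ps is the price sellers receive.
Demand in terms of Ps becomes xd = 609 − 7(Ps − 6) = 651 - 7Ps. Setting this equal to supply: 651 - 7Ps = -166 + 6Ps, so Ps = 817/13.
Buyers pay Pb = 817/13 − 6 = 739/13; x' = -166 + 6·(817/13) = 2744/13.
Government outlay = subsidy × quantity = 6 × 2744/13 = 16464/13.

Government cost = 16464/13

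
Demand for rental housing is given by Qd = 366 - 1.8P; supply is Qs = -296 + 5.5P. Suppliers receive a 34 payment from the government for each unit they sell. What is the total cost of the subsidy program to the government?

Pre-subsidy: 366 - 1.8P = -296 + 5.5P gives P* = 6620/73, Q* = 14802/73.
With the subsidy, sellers receive Ps = Pb + 34 for each unit, where Pb is the price buyers pay.
Supply in terms of Pb becomes Qs = -296 + 5.5(Pb + 34) = -109 + 5.5Pb. Setting this equal to demand: 366 - 1.8Pb = -109 + 5.5Pb, so Pb = 4750/73.
Sellers receive Ps = 4750/73 + 34 = 7232/73; Q' = 366 − 1.8·(4750/73) = 18168/73.
Government outlay = subsidy × quantity = 34 × 18168/73 = 617712/73.

Government cost = 617712/73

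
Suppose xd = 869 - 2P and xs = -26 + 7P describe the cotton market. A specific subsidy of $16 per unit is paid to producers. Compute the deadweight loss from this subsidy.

Pre-subsidy: 869 - 2P = -26 + 7P gives P* = 895/9, x* = 6031/9.
With the subsidy, sellers receive Ps = Pb + 16 for each unit, where Pb is the price buyers pay.
Supply in terms of Pb becomes xs = -26 + 7(Pb + 16) = 86 + 7Pb. Setting this equal to demand: 869 - 2Pb = 86 + 7Pb, so Pb = 87.
Sellers receive Ps = 87 + 16 = 103; x' = 869 − 2·87 = 695.
The subsidy expands output by 695 − 6031/9 = 224/9 past the efficient level; on those units the gap between marginal cost and willingness to pay runs from 0 up to 16.
DWL = ½ × 16 × 224/9 = 1792/9.

Deadweight loss = 1792/9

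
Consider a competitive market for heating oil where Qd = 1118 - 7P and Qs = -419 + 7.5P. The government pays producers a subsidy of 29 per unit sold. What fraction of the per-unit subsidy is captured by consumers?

Consumer share = 15/29

Pre-subsidy: 1118 - 7P = -419 + 7.5P gives P* = 106, Q* = 376.
With the subsidy, sellers receive Ps = Pb + 29 for each unit, where Pb is the price buyers pay.
Supply in terms of Pb becomes Qs = -419 + 7.5(Pb + 29) = -201.5 + 7.5Pb. Setting this equal to demand: 1118 - 7Pb = -201.5 + 7.5Pb, so Pb = 91.
Sellers receive Ps = 91 + 29 = 120; Q' = 1118 − 7·91 = 481.
Buyers' price falls by P* − Pb = 106 − 91 = 15; sellers' price rises by Ps − P* = 120 − 106 = 14.
So consumers capture 15/29 = 15/29 of each unit of subsidy.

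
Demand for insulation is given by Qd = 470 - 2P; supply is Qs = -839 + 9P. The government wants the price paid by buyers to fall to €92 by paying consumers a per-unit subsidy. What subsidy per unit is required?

Required subsidy s = €33 per unit

At a buyer price of 92, quantity demanded is 470 − 2·92 = 286.
Sellers supply 286 only when they receive Ps with -839 + 9·Ps = 286, i.e. Ps = 125.
s = Ps − Pb = 125 − 92 = 33.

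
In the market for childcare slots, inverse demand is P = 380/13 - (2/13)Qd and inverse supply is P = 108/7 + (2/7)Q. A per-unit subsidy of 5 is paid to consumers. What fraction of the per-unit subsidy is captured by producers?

Producer share = 0.65

Pre-subsidy: 380/13 - (2/13)Q = 108/7 + (2/7)Q gives Q* = 31.4 and P* = 24.4.
With the rebate, buyers effectively pay Pb = Ps − 5, where Ps is the price sellers receive.
On the curves, Pb = 380/13 - (2/13)Q and Ps = 108/7 + (2/7)Q; the wedge Ps − Pb = 5 gives 108/7 + (2/7)Q − (380/13 - (2/13)Q) = 5, so Q' = 42.775.
Then Pb = 380/13 − (2/13)·42.775 = 22.65 and Ps = 108/7 + (2/7)·42.775 = 27.65.
Buyers' price falls by P* − Pb = 24.4 − 22.65 = 1.75; sellers' price rises by Ps − P* = 27.65 − 24.4 = 3.25.
So producers capture 3.25/5 = 0.65 of each unit of subsidy.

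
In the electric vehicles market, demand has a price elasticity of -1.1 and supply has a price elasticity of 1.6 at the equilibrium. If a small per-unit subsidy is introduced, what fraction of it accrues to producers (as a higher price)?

Producer share = 11/27

For a small subsidy around the equilibrium, the benefit split depends on the relative slopes, which at a point are proportional to the elasticities.
Buyer share = εs/(εs + |εd|) = 1.6/(1.6 + 1.1) = 16/27; seller share = |εd|/(εs + |εd|) = 11/27.
So producers capture 11/27 of the subsidy.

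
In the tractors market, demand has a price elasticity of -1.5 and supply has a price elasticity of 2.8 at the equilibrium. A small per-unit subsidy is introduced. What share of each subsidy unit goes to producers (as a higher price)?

Producer share = 15/43

For a small subsidy around the equilibrium, the benefit split depends on the relative slopes, which at a point are proportional to the elasticities.
Buyer share = εs/(εs + |εd|) = 2.8/(2.8 + 1.5) = 28/43; seller share = |εd|/(εs + |εd|) = 15/43.
So producers capture 15/43 of the subsidy.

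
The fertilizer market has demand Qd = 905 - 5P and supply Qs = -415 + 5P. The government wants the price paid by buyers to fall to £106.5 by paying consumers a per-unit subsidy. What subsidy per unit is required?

Required subsidy s = £51 per unit

At a buyer price of 106.5, quantity demanded is 905 − 5·106.5 = 372.5.
Sellers supply 372.5 only when they receive Ps with -415 + 5·Ps = 372.5, i.e. Ps = 157.5.
s = Ps − Pb = 157.5 − 106.5 = 51.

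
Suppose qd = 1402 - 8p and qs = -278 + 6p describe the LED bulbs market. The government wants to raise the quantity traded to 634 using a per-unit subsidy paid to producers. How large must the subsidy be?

At q = 634, invert demand for the buyer price: pb = (1402 − 634)/8 = 96; invert supply for the seller price: ps = (634 − (-278))/6 = 152.
The subsidy must fill the gap: s = ps − pb = 152 − 96 = 56.

Required subsidy s = 56 per unit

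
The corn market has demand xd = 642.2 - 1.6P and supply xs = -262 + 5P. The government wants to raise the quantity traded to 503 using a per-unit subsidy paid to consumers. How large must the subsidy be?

Required subsidy s = 66 per unit

At x = 503, invert demand for the buyer price: Pb = (642.2 − 503)/1.6 = 87; invert supply for the seller price: Ps = (503 − (-262))/5 = 153.
The subsidy must fill the gap: s = Ps − Pb = 153 − 87 = 66.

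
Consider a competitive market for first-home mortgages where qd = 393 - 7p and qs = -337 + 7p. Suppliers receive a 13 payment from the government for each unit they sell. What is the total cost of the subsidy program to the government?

Government cost = 955.5

Pre-subsidy: 393 - 7p = -337 + 7p gives p* = 365/7, q* = 28.
With the subsidy, sellers receive ps = pb + 13 for each unit, where pb is the price buyers pay.
Supply in terms of pb becomes qs = -337 + 7(pb + 13) = -246 + 7pb. Setting this equal to demand: 393 - 7pb = -246 + 7pb, so pb = 639/14.
Sellers receive ps = 639/14 + 13 = 821/14; q' = 393 − 7·(639/14) = 73.5.
Government outlay = subsidy × quantity = 13 × 73.5 = 955.5.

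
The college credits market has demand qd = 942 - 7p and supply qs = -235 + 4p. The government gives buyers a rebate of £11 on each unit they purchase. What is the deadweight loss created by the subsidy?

Pre-subsidy: 942 - 7p = -235 + 4p gives p* = 107, q* = 193.
With the rebate, buyers effectively pay pb = ps − 11, where ps is the price sellers receive.
Demand in terms of ps becomes qd = 942 − 7(ps − 11) = 1019 - 7ps. Setting this equal to supply: 1019 - 7ps = -235 + 4ps, so ps = 114.
Buyers pay pb = 114 − 11 = 103; q' = -235 + 4·114 = 221.
The subsidy expands output by 221 − 193 = 28 past the efficient level; on those units the gap between marginal cost and willingness to pay runs from 0 up to 11.
DWL = ½ × 11 × 28 = 154.

Deadweight loss = £154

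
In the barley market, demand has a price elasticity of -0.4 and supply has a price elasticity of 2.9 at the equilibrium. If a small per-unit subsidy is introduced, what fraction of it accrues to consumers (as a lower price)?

Consumer share = 29/33

For a small subsidy around the equilibrium, the benefit split depends on the relative slopes, which at a point are proportional to the elasticities.
Buyer share = εs/(εs + |εd|) = 2.9/(2.9 + 0.4) = 29/33; seller share = |εd|/(εs + |εd|) = 4/33.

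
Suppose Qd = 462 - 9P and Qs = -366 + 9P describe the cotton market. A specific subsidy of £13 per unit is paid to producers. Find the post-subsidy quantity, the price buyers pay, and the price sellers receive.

Pre-subsidy: 462 - 9P = -366 + 9P gives P* = 46, Q* = 48.
With the subsidy, sellers receive Ps = Pb + 13 for each unit, where Pb is the price buyers pay.
Supply in terms of Pb becomes Qs = -366 + 9(Pb + 13) = -249 + 9Pb. Setting this equal to demand: 462 - 9Pb = -249 + 9Pb, so Pb = 39.5.
Sellers receive Ps = 39.5 + 13 = 52.5; Q' = 462 − 9·39.5 = 106.5.

Q' = 106.5; buyers pay £39.5; sellers receive £52.5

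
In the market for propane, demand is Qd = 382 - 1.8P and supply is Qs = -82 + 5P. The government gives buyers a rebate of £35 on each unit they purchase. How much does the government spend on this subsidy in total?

Pre-subsidy: 382 - 1.8P = -82 + 5P gives P* = 1160/17, Q* = 4406/17.
With the rebate, buyers effectively pay Pb = Ps − 35, where Ps is the price sellers receive.
Demand in terms of Ps becomes Qd = 382 − 1.8(Ps − 35) = 445 - 1.8Ps. Setting this equal to supply: 445 - 1.8Ps = -82 + 5Ps, so Ps = 77.5.
Buyers pay Pb = 77.5 − 35 = 42.5; Q' = -82 + 5·77.5 = 305.5.
Government outlay = subsidy × quantity = 35 × 305.5 = 10692.5.

Government cost = £10692.5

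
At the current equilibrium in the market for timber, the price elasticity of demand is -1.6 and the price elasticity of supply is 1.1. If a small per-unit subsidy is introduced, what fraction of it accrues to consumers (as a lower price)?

For a small subsidy around the equilibrium, the benefit split depends on the relative slopes, which at a point are proportional to the elasticities.
Buyer share = εs/(εs + |εd|) = 1.1/(1.1 + 1.6) = 11/27; seller share = |εd|/(εs + |εd|) = 16/27.

Consumer share = 11/27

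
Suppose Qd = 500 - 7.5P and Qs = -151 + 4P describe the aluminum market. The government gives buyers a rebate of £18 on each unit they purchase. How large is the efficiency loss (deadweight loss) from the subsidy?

Pre-subsidy: 500 - 7.5P = -151 + 4P gives P* = 1302/23, Q* = 1735/23.
With the rebate, buyers effectively pay Pb = Ps − 18, where Ps is the price sellers receive.
Demand in terms of Ps becomes Qd = 500 − 7.5(Ps − 18) = 635 - 7.5Ps. Setting this equal to supply: 635 - 7.5Ps = -151 + 4Ps, so Ps = 1572/23.
Buyers pay Pb = 1572/23 − 18 = 1158/23; Q' = -151 + 4·(1572/23) = 2815/23.
The subsidy expands output by 2815/23 − 1735/23 = 1080/23 past the efficient level; on those units the gap between marginal cost and willingness to pay runs from 0 up to 18.
DWL = ½ × 18 × 1080/23 = 9720/23.

Deadweight loss = 9720/23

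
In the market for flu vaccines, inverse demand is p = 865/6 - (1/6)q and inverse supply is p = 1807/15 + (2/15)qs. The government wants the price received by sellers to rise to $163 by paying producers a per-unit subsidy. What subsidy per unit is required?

At a seller price of 163, quantity supplied is -903.5 + 7.5·163 = 319.
Buyers absorb 319 only when they pay pb = 865/6 − (1/6)·319 = 91.
s = ps − pb = 163 − 91 = 72.

Required subsidy s = $72 per unit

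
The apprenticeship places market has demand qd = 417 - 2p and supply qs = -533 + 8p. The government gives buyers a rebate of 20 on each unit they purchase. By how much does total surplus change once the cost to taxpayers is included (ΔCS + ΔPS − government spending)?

Net change in total surplus = -320

Pre-subsidy: 417 - 2p = -533 + 8p gives p* = 95, q* = 227.
With the rebate, buyers effectively pay pb = ps − 20, where ps is the price sellers receive.
Demand in terms of ps becomes qd = 417 − 2(ps − 20) = 457 - 2ps. Setting this equal to supply: 457 - 2ps = -533 + 8ps, so ps = 99.
Buyers pay pb = 99 − 20 = 79; q' = -533 + 8·99 = 259.
ΔCS = ½(227 + 259)(95 − 79) = 3888; ΔPS = ½(227 + 259)(99 − 95) = 972.
Government spending = 20 × 259 = 5180.
Net change = 3888 + 972 − 5180 = -320. The loss equals the DWL triangle ½·20·32.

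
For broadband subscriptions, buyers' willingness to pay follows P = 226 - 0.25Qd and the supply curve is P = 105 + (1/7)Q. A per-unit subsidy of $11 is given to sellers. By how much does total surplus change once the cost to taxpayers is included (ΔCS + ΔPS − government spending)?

Net change in total surplus = -$154

Pre-subsidy: 226 - 0.25Q = 105 + (1/7)Q gives Q* = 308 and P* = 149.
With the subsidy, sellers receive Ps = Pb + 11 for each unit, where Pb is the price buyers pay.
On the curves, Pb = 226 - 0.25Q and Ps = 105 + (1/7)Q; the wedge Ps − Pb = 11 gives 105 + (1/7)Q − (226 - 0.25Q) = 11, so Q' = 336.
Then Pb = 226 − 0.25·336 = 142 and Ps = 105 + (1/7)·336 = 153.
ΔCS = ½(308 + 336)(149 − 142) = 2254; ΔPS = ½(308 + 336)(153 − 149) = 1288.
Government spending = 11 × 336 = 3696.
Net change = 2254 + 1288 − 3696 = -154. The loss equals the DWL triangle ½·11·28.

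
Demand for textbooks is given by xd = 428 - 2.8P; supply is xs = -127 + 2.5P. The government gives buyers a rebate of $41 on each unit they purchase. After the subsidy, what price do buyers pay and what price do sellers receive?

Buyers pay 4525/53; sellers receive 6698/53

Pre-subsidy: 428 - 2.8P = -127 + 2.5P gives P* = 5550/53, x* = 7144/53.
With the rebate, buyers effectively pay Pb = Ps − 41, where Ps is the price sellers receive.
Demand in terms of Ps becomes xd = 428 − 2.8(Ps − 41) = 542.8 - 2.8Ps. Setting this equal to supply: 542.8 - 2.8Ps = -127 + 2.5Ps, so Ps = 6698/53.
Buyers pay Pb = 6698/53 − 41 = 4525/53; x' = -127 + 2.5·(6698/53) = 10014/53.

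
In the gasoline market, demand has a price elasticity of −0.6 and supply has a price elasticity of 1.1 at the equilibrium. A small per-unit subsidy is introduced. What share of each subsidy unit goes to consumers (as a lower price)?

Consumer share = 11/17

For a small subsidy around the equilibrium, the benefit split depends on the relative slopes, which at a point are proportional to the elasticities.
Buyer share = εs/(εs + |εd|) = 1.1/(1.1 + 0.6) = 11/17; seller share = |εd|/(εs + |εd|) = 6/17.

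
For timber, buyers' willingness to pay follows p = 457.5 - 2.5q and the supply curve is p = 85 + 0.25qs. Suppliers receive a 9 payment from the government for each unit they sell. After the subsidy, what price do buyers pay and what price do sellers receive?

Pre-subsidy: 457.5 - 2.5q = 85 + 0.25q gives q* = 1490/11 and p* = 2615/22.
With the subsidy, sellers receive ps = pb + 9 for each unit, where pb is the price buyers pay.
On the curves, pb = 457.5 - 2.5q and ps = 85 + 0.25q; the wedge ps − pb = 9 gives 85 + 0.25q − (457.5 - 2.5q) = 9, so q' = 1526/11.
Then pb = 457.5 − 2.5·(1526/11) = 2435/22 and ps = 85 + 0.25·(1526/11) = 2633/22.

Buyers pay 2435/22; sellers receive 2633/22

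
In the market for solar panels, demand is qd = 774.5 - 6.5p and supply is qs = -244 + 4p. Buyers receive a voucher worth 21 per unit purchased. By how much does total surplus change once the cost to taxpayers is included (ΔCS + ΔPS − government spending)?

Net change in total surplus = -546

Pre-subsidy: 774.5 - 6.5p = -244 + 4p gives p* = 97, q* = 144.
With the rebate, buyers effectively pay pb = ps − 21, where ps is the price sellers receive.
Demand in terms of ps becomes qd = 774.5 − 6.5(ps − 21) = 911 - 6.5ps. Setting this equal to supply: 911 - 6.5ps = -244 + 4ps, so ps = 110.
Buyers pay pb = 110 − 21 = 89; q' = -244 + 4·110 = 196.
ΔCS = ½(144 + 196)(97 − 89) = 1360; ΔPS = ½(144 + 196)(110 − 97) = 2210.
Government spending = 21 × 196 = 4116.
Net change = 1360 + 2210 − 4116 = -546. The loss equals the DWL triangle ½·21·52.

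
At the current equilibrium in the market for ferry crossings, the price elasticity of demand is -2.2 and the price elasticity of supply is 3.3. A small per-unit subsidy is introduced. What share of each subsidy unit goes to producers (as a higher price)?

For a small subsidy around the equilibrium, the benefit split depends on the relative slopes, which at a point are proportional to the elasticities.
Buyer share = εs/(εs + |εd|) = 3.3/(3.3 + 2.2) = 0.6; seller share = |εd|/(εs + |εd|) = 0.4.
So producers capture 0.4 of the subsidy.

Producer share = 0.4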